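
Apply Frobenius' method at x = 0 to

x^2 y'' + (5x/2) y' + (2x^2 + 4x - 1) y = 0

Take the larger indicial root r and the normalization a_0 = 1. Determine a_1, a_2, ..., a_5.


Write in Frobenius form y'' + (p(x)/x) y' + (q(x)/x^2) y = 0:
  p(x) = 5/2,  q(x) = 2x^2 + 4x - 1.
Indicial equation: r(r-1) + (5/2) r + (-1) = 0 -> roots r_1 = 1/2, r_2 = -2.
Take r = r_1 = 1/2. Let y(x) = x^r sum_{n>=0} a_n x^n with a_0 = 1.
Substitute y = x^r sum a_n x^n and match x^{r+n}. The recurrence is
  D(n) a_n + 4 a_{n-1} + 2 a_{n-2} = 0,  where D(n) = (r+n)(r+n-1) + (5/2)(r+n) + (-1).
  a_n = [-4 a_{n-1} - 2 a_{n-2}] / D(n).
Since the indicial polynomial factors as (r - r_1)(r - r_2), D(n) = (r_1 + n - r_1)(r_1 + n - r_2) = n(n + 5/2).
Evaluating step by step (a_0 = 1):
  n = 1: D(1) = 1(1 + 5/2) = 7/2; numerator = -4(1) = -4; a_1 = (-4)/(7/2) = -8/7
  n = 2: D(2) = 2(2 + 5/2) = 9; numerator = -4(-8/7) - 2(1) = 18/7; a_2 = (18/7)/(9) = 2/7
  n = 3: D(3) = 3(3 + 5/2) = 33/2; numerator = -4(2/7) - 2(-8/7) = 8/7; a_3 = (8/7)/(33/2) = 16/231
  n = 4: D(4) = 4(4 + 5/2) = 26; numerator = -4(16/231) - 2(2/7) = -28/33; a_4 = (-28/33)/(26) = -14/429
  n = 5: D(5) = 5(5 + 5/2) = 75/2; numerator = -4(-14/429) - 2(16/231) = -8/1001; a_5 = (-8/1001)/(75/2) = -16/75075

r = 1/2; a_0 = 1; a_1 = -8/7; a_2 = 2/7; a_3 = 16/231; a_4 = -14/429; a_5 = -16/75075


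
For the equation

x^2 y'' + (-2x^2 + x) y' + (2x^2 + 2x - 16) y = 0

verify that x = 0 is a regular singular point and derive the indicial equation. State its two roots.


Divide by x^2 to reach normal form y'' + P_1(x) y' + P_2(x) y = 0 with P_1(x) = -2 + 1/x and P_2(x) = 2 + 2/x - 16/x^2.
x = 0 is a singular point because the y'-coefficient -2 + 1/x has a pole at x = 0 and the y-coefficient 2 + 2/x - 16/x^2 has a pole at x = 0.
It is a regular singular point because x P_1(x) = p(x) = 1 - 2x and x^2 P_2(x) = q(x) = 2x^2 + 2x - 16 are polynomials, hence analytic at x = 0.
p(0) = 1,  q(0) = -16.
Indicial equation: r(r-1) + p(0) r + q(0) = 0, i.e. r^2 + (p(0) - 1) r + q(0) = 0, i.e. r^2 - 16 = 0.
Discriminant: (0)^2 - 4(-16) = 64, so r = (0 ± 8)/2.
Solving: r_1 = 4, r_2 = -4.

indicial: r^2 - 16 = 0; roots r_1 = 4, r_2 = -4


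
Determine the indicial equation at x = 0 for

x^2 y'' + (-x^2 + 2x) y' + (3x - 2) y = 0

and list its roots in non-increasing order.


Divide by x^2 to reach normal form y'' + P_1(x) y' + P_2(x) y = 0 with P_1(x) = -1 + 2/x and P_2(x) = 3/x - 2/x^2.
x = 0 is a singular point because the y'-coefficient -1 + 2/x has a pole at x = 0 and the y-coefficient 3/x - 2/x^2 has a pole at x = 0.
It is a regular singular point because x P_1(x) = p(x) = 2 - x and x^2 P_2(x) = q(x) = 3x - 2 are polynomials, hence analytic at x = 0.
p(0) = 2,  q(0) = -2.
Indicial equation: r(r-1) + p(0) r + q(0) = 0, i.e. r^2 + (p(0) - 1) r + q(0) = 0, i.e. r^2 + 1 r - 2 = 0.
Discriminant: (1)^2 - 4(-2) = 9, so r = (-1 ± 3)/2.
Solving: r_1 = 1, r_2 = -2.

indicial: r^2 + 1 r - 2 = 0; roots r_1 = 1, r_2 = -2


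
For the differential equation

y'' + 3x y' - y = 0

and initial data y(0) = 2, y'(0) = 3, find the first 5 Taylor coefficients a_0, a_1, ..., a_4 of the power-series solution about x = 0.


Ansatz: y(x) = sum_{n>=0} a_n x^n, so y'(x) = sum_{n>=1} n a_n x^(n-1) and y''(x) = sum_{n>=2} n(n-1) a_n x^(n-2).
Substitute into P(x) y'' + Q(x) y' + R(x) y = 0 with P(x) = 1, Q(x) = 3x, R(x) = -1, and match powers of x.
Initial conditions: a_0 = 2, a_1 = 3.
Setting the coefficient of each power of x to zero and solving order by order (substituting the coefficients already found):
  x^0: 2 a_2 - a_0 = 0  ->  2 a_2 = a_0 = 2  ->  a_2 = 1
  x^1: 6 a_3 + 2 a_1 = 0  ->  6 a_3 = -2 a_1 = -6  ->  a_3 = -1
  x^2: 12 a_4 + 5 a_2 = 0  ->  12 a_4 = -5 a_2 = -5  ->  a_4 = -5/12
Truncated series: y(x) = 2 + 3 x + x^2 - x^3 - (5/12) x^4 + O(x^5).

a_0 = 2; a_1 = 3; a_2 = 1; a_3 = -1; a_4 = -5/12


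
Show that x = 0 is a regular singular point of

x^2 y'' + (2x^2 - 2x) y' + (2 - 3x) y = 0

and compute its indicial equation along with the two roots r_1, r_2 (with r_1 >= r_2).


Divide by x^2 to reach normal form y'' + P_1(x) y' + P_2(x) y = 0 with P_1(x) = 2 - 2/x and P_2(x) = -3/x + 2/x^2.
x = 0 is a singular point because the y'-coefficient 2 - 2/x has a pole at x = 0 and the y-coefficient -3/x + 2/x^2 has a pole at x = 0.
It is a regular singular point because x P_1(x) = p(x) = 2x - 2 and x^2 P_2(x) = q(x) = 2 - 3x are polynomials, hence analytic at x = 0.
p(0) = -2,  q(0) = 2.
Indicial equation: r(r-1) + p(0) r + q(0) = 0, i.e. r^2 + (p(0) - 1) r + q(0) = 0, i.e. r^2 - 3 r + 2 = 0.
Discriminant: (-3)^2 - 4(2) = 1, so r = (3 ± 1)/2.
Solving: r_1 = 2, r_2 = 1.

indicial: r^2 - 3 r + 2 = 0; roots r_1 = 2, r_2 = 1


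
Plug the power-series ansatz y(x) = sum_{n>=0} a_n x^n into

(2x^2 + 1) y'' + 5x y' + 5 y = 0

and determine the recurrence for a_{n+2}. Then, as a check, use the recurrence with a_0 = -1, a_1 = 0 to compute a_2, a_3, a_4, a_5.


Substitute y = sum_n a_n x^n.
(1 + 2 x^2) y'' contributes (n+2)(n+1) a_{n+2} + 2 n(n-1) a_n at x^n.
5 x y'(x) contributes 5 n a_n at x^n.
5 y(x) contributes 5 a_n at x^n.
Matching x^n: (n+2)(n+1) a_{n+2} + (2 n(n-1) + 5 n + 5) a_n = 0.
Thus a_{n+2} = (-2 n(n-1) - 5 n - 5) / ((n+1)(n+2)) * a_n.

Check with a_0 = -1, a_1 = 0 (apply the recurrence for n = 0, 1, 2, 3): a_0 = -1, a_1 = 0, a_2 = 5/2, a_3 = 0, a_4 = -95/24, a_5 = 0.

a_(n+2) = (-2 n(n-1) - 5 n - 5) / ((n+1)(n+2)) * a_n; check: a_0 = -1, a_1 = 0, a_2 = 5/2, a_3 = 0, a_4 = -95/24, a_5 = 0


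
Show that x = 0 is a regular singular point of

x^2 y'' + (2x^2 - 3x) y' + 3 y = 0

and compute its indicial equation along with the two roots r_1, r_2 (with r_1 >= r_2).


Divide by x^2 to reach normal form y'' + P_1(x) y' + P_2(x) y = 0 with P_1(x) = 2 - 3/x and P_2(x) = 3/x^2.
x = 0 is a singular point because the y'-coefficient 2 - 3/x has a pole at x = 0 and the y-coefficient 3/x^2 has a pole at x = 0.
It is a regular singular point because x P_1(x) = p(x) = 2x - 3 and x^2 P_2(x) = q(x) = 3 are polynomials, hence analytic at x = 0.
p(0) = -3,  q(0) = 3.
Indicial equation: r(r-1) + p(0) r + q(0) = 0, i.e. r^2 + (p(0) - 1) r + q(0) = 0, i.e. r^2 - 4 r + 3 = 0.
Discriminant: (-4)^2 - 4(3) = 4, so r = (4 ± 2)/2.
Solving: r_1 = 3, r_2 = 1.

indicial: r^2 - 4 r + 3 = 0; roots r_1 = 3, r_2 = 1


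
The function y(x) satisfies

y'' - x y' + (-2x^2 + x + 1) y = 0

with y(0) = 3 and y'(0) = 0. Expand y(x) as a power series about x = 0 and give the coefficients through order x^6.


Ansatz: y(x) = sum_{n>=0} a_n x^n, so y'(x) = sum_{n>=1} n a_n x^(n-1) and y''(x) = sum_{n>=2} n(n-1) a_n x^(n-2).
Substitute into P(x) y'' + Q(x) y' + R(x) y = 0 with P(x) = 1, Q(x) = -x, R(x) = -2x^2 + x + 1, and match powers of x.
Initial conditions: a_0 = 3, a_1 = 0.
Setting the coefficient of each power of x to zero and solving order by order (substituting the coefficients already found):
  x^0: 2 a_2 + a_0 = 0  ->  2 a_2 = -a_0 = -3  ->  a_2 = -3/2
  x^1: 6 a_3 + a_0 = 0  ->  6 a_3 = -a_0 = -3  ->  a_3 = -1/2
  x^2: 12 a_4 - a_2 + a_1 - 2 a_0 = 0  ->  12 a_4 = a_2 - a_1 + 2 a_0 = 9/2  ->  a_4 = 3/8
  x^3: 20 a_5 - 2 a_3 + a_2 - 2 a_1 = 0  ->  20 a_5 = 2 a_3 - a_2 + 2 a_1 = 1/2  ->  a_5 = 1/40
  x^4: 30 a_6 - 3 a_4 + a_3 - 2 a_2 = 0  ->  30 a_6 = 3 a_4 - a_3 + 2 a_2 = -11/8  ->  a_6 = -11/240
Truncated series: y(x) = 3 - (3/2) x^2 - (1/2) x^3 + (3/8) x^4 + (1/40) x^5 - (11/240) x^6 + O(x^7).

a_0 = 3; a_1 = 0; a_2 = -3/2; a_3 = -1/2; a_4 = 3/8; a_5 = 1/40; a_6 = -11/240


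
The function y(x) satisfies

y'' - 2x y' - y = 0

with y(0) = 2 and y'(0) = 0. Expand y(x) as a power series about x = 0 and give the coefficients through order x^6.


Ansatz: y(x) = sum_{n>=0} a_n x^n, so y'(x) = sum_{n>=1} n a_n x^(n-1) and y''(x) = sum_{n>=2} n(n-1) a_n x^(n-2).
Substitute into P(x) y'' + Q(x) y' + R(x) y = 0 with P(x) = 1, Q(x) = -2x, R(x) = -1, and match powers of x.
Initial conditions: a_0 = 2, a_1 = 0.
Setting the coefficient of each power of x to zero and solving order by order (substituting the coefficients already found):
  x^0: 2 a_2 - a_0 = 0  ->  2 a_2 = a_0 = 2  ->  a_2 = 1
  x^1: 6 a_3 - 3 a_1 = 0  ->  6 a_3 = 3 a_1 = 0  ->  a_3 = 0
  x^2: 12 a_4 - 5 a_2 = 0  ->  12 a_4 = 5 a_2 = 5  ->  a_4 = 5/12
  x^3: 20 a_5 - 7 a_3 = 0  ->  20 a_5 = 7 a_3 = 0  ->  a_5 = 0
  x^4: 30 a_6 - 9 a_4 = 0  ->  30 a_6 = 9 a_4 = 15/4  ->  a_6 = 1/8
Truncated series: y(x) = 2 + x^2 + (5/12) x^4 + (1/8) x^6 + O(x^7).

a_0 = 2; a_1 = 0; a_2 = 1; a_3 = 0; a_4 = 5/12; a_5 = 0; a_6 = 1/8


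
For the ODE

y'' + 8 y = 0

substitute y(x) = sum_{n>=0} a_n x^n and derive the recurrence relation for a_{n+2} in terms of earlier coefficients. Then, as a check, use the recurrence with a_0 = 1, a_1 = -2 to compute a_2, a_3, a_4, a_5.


Substitute y = sum_n a_n x^n into y'' + (const) y = 0.
y''(x) = sum_{n>=0} (n+2)(n+1) a_{n+2} x^n.
The ODE becomes sum_n [(n+2)(n+1) a_{n+2} + 8 a_n] x^n = 0.
Setting each coefficient to zero gives the recurrence:
  (n+2)(n+1) a_{n+2} + 8 a_n = 0,
  a_{n+2} = -8 / ((n+1)(n+2)) a_n.

Check with a_0 = 1, a_1 = -2 (apply the recurrence for n = 0, 1, 2, 3): a_0 = 1, a_1 = -2, a_2 = -4, a_3 = 8/3, a_4 = 8/3, a_5 = -16/15.

a_{n+2} = -8/((n+1)(n+2)) * a_n; check: a_0 = 1, a_1 = -2, a_2 = -4, a_3 = 8/3, a_4 = 8/3, a_5 = -16/15


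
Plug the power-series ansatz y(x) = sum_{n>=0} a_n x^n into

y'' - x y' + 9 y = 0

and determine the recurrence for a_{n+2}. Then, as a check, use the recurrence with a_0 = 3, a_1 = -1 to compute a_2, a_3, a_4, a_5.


Substitute y = sum_n a_n x^n.
y''(x) has coefficient (n+2)(n+1) a_{n+2} at x^n;
-x y'(x) has coefficient -n a_n at x^n (shift);
9 y(x) has coefficient 9 a_n at x^n.
Matching x^n: (n+2)(n+1) a_{n+2} + (-n + 9) a_n = 0.
Thus a_{n+2} = (n - 9) / ((n+1)(n+2)) * a_n.

Check with a_0 = 3, a_1 = -1 (apply the recurrence for n = 0, 1, 2, 3): a_0 = 3, a_1 = -1, a_2 = -27/2, a_3 = 4/3, a_4 = 63/8, a_5 = -2/5.

a_(n+2) = (n - 9) / ((n+1)(n+2)) * a_n; check: a_0 = 3, a_1 = -1, a_2 = -27/2, a_3 = 4/3, a_4 = 63/8, a_5 = -2/5


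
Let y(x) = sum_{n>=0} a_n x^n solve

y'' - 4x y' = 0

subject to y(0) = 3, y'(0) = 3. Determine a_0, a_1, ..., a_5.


Ansatz: y(x) = sum_{n>=0} a_n x^n, so y'(x) = sum_{n>=1} n a_n x^(n-1) and y''(x) = sum_{n>=2} n(n-1) a_n x^(n-2).
Substitute into P(x) y'' + Q(x) y' + R(x) y = 0 with P(x) = 1, Q(x) = -4x, R(x) = 0, and match powers of x.
Initial conditions: a_0 = 3, a_1 = 3.
Setting the coefficient of each power of x to zero and solving order by order (substituting the coefficients already found):
  x^0: 2 a_2 = 0  ->  a_2 = 0
  x^1: 6 a_3 - 4 a_1 = 0  ->  6 a_3 = 4 a_1 = 12  ->  a_3 = 2
  x^2: 12 a_4 - 8 a_2 = 0  ->  12 a_4 = 8 a_2 = 0  ->  a_4 = 0
  x^3: 20 a_5 - 12 a_3 = 0  ->  20 a_5 = 12 a_3 = 24  ->  a_5 = 6/5
Truncated series: y(x) = 3 + 3 x + 2 x^3 + (6/5) x^5 + O(x^6).

a_0 = 3; a_1 = 3; a_2 = 0; a_3 = 2; a_4 = 0; a_5 = 6/5


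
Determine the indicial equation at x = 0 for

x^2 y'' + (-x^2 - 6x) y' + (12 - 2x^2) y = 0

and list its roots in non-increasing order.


Divide by x^2 to reach normal form y'' + P_1(x) y' + P_2(x) y = 0 with P_1(x) = -1 - 6/x and P_2(x) = -2 + 12/x^2.
x = 0 is a singular point because the y'-coefficient -1 - 6/x has a pole at x = 0 and the y-coefficient -2 + 12/x^2 has a pole at x = 0.
It is a regular singular point because x P_1(x) = p(x) = -x - 6 and x^2 P_2(x) = q(x) = 12 - 2x^2 are polynomials, hence analytic at x = 0.
p(0) = -6,  q(0) = 12.
Indicial equation: r(r-1) + p(0) r + q(0) = 0, i.e. r^2 + (p(0) - 1) r + q(0) = 0, i.e. r^2 - 7 r + 12 = 0.
Discriminant: (-7)^2 - 4(12) = 1, so r = (7 ± 1)/2.
Solving: r_1 = 4, r_2 = 3.

indicial: r^2 - 7 r + 12 = 0; roots r_1 = 4, r_2 = 3


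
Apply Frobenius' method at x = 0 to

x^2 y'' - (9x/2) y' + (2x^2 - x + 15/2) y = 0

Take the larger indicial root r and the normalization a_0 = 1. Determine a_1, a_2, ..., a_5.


Write in Frobenius form y'' + (p(x)/x) y' + (q(x)/x^2) y = 0:
  p(x) = -9/2,  q(x) = 2x^2 - x + 15/2.
Indicial equation: r(r-1) + (-9/2) r + (15/2) = 0 -> roots r_1 = 3, r_2 = 5/2.
Take r = r_1 = 3. Let y(x) = x^r sum_{n>=0} a_n x^n with a_0 = 1.
Substitute y = x^r sum a_n x^n and match x^{r+n}. The recurrence is
  D(n) a_n - 1 a_{n-1} + 2 a_{n-2} = 0,  where D(n) = (r+n)(r+n-1) + (-9/2)(r+n) + (15/2).
  a_n = [1 a_{n-1} - 2 a_{n-2}] / D(n).
Since the indicial polynomial factors as (r - r_1)(r - r_2), D(n) = (r_1 + n - r_1)(r_1 + n - r_2) = n(n + 1/2).
Evaluating step by step (a_0 = 1):
  n = 1: D(1) = 1(1 + 1/2) = 3/2; numerator = 1(1) = 1; a_1 = (1)/(3/2) = 2/3
  n = 2: D(2) = 2(2 + 1/2) = 5; numerator = 1(2/3) - 2(1) = -4/3; a_2 = (-4/3)/(5) = -4/15
  n = 3: D(3) = 3(3 + 1/2) = 21/2; numerator = 1(-4/15) - 2(2/3) = -8/5; a_3 = (-8/5)/(21/2) = -16/105
  n = 4: D(4) = 4(4 + 1/2) = 18; numerator = 1(-16/105) - 2(-4/15) = 8/21; a_4 = (8/21)/(18) = 4/189
  n = 5: D(5) = 5(5 + 1/2) = 55/2; numerator = 1(4/189) - 2(-16/105) = 44/135; a_5 = (44/135)/(55/2) = 8/675

r = 3; a_0 = 1; a_1 = 2/3; a_2 = -4/15; a_3 = -16/105; a_4 = 4/189; a_5 = 8/675


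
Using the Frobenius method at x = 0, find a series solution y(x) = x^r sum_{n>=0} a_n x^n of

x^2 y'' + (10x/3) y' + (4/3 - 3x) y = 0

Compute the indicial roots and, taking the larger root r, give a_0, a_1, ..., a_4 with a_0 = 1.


Write in Frobenius form y'' + (p(x)/x) y' + (q(x)/x^2) y = 0:
  p(x) = 10/3,  q(x) = 4/3 - 3x.
Indicial equation: r(r-1) + (10/3) r + (4/3) = 0 -> roots r_1 = -1, r_2 = -4/3.
Take r = r_1 = -1. Let y(x) = x^r sum_{n>=0} a_n x^n with a_0 = 1.
Substitute y = x^r sum a_n x^n and match x^{r+n}. The recurrence is
  D(n) a_n - 3 a_{n-1} = 0,  where D(n) = (r+n)(r+n-1) + (10/3)(r+n) + (4/3).
  a_n = 3 / D(n) * a_{n-1}.
Since the indicial polynomial factors as (r - r_1)(r - r_2), D(n) = (r_1 + n - r_1)(r_1 + n - r_2) = n(n + 1/3).
Evaluating step by step (a_0 = 1):
  n = 1: D(1) = 1(1 + 1/3) = 4/3; numerator = 3(1) = 3; a_1 = (3)/(4/3) = 9/4
  n = 2: D(2) = 2(2 + 1/3) = 14/3; numerator = 3(9/4) = 27/4; a_2 = (27/4)/(14/3) = 81/56
  n = 3: D(3) = 3(3 + 1/3) = 10; numerator = 3(81/56) = 243/56; a_3 = (243/56)/(10) = 243/560
  n = 4: D(4) = 4(4 + 1/3) = 52/3; numerator = 3(243/560) = 729/560; a_4 = (729/560)/(52/3) = 2187/29120

r = -1; a_0 = 1; a_1 = 9/4; a_2 = 81/56; a_3 = 243/560; a_4 = 2187/29120


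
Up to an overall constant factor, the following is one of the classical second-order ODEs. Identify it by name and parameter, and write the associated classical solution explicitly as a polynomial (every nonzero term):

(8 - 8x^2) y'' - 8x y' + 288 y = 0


All three coefficients share the factor 8; dividing through by 8 gives  (1 - x^2) y'' - x y' + 36 y = 0.
This matches the Chebyshev equation (1 - x^2) y'' - x y' + n^2 y = 0 (note the -x y' term, not -2x y') with n^2 = 36, so n = 6; the polynomial solution is T_6(x).
With y = sum_k a_k x^k, matching x^k gives (k+2)(k+1) a_{k+2} = (k^2 - n^2) a_k = (k - 6)(k + 6) a_k. The right side vanishes at k = 6, so the series with the parity of 6 terminates at degree 6.
Standard normalization: leading coefficient of T_n is 2^(n-1), so a_6 = 2^5 = 32. Work downward with a_k = (k+1)(k+2) a_{k+2} / ((k - 6)(k + 6)):
  a_4 = (5)(6)(32) / ((4 - 6)(4 + 6)) = 960/(-20) = -48
  a_2 = (3)(4)(-48) / ((2 - 6)(2 + 6)) = -576/(-32) = 18
  a_0 = (1)(2)(18) / ((0 - 6)(0 + 6)) = 36/(-36) = -1
Hence T_6(x) = 32 x^6 - 48 x^4 + 18 x^2 - 1.

T_6(x); series = 32 x^6 - 48 x^4 + 18 x^2 - 1


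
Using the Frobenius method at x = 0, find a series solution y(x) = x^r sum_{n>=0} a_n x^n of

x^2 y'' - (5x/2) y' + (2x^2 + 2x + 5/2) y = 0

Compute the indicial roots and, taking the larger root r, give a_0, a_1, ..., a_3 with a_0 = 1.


Write in Frobenius form y'' + (p(x)/x) y' + (q(x)/x^2) y = 0:
  p(x) = -5/2,  q(x) = 2x^2 + 2x + 5/2.
Indicial equation: r(r-1) + (-5/2) r + (5/2) = 0 -> roots r_1 = 5/2, r_2 = 1.
Take r = r_1 = 5/2. Let y(x) = x^r sum_{n>=0} a_n x^n with a_0 = 1.
Substitute y = x^r sum a_n x^n and match x^{r+n}. The recurrence is
  D(n) a_n + 2 a_{n-1} + 2 a_{n-2} = 0,  where D(n) = (r+n)(r+n-1) + (-5/2)(r+n) + (5/2).
  a_n = [-2 a_{n-1} - 2 a_{n-2}] / D(n).
Since the indicial polynomial factors as (r - r_1)(r - r_2), D(n) = (r_1 + n - r_1)(r_1 + n - r_2) = n(n + 3/2).
Evaluating step by step (a_0 = 1):
  n = 1: D(1) = 1(1 + 3/2) = 5/2; numerator = -2(1) = -2; a_1 = (-2)/(5/2) = -4/5
  n = 2: D(2) = 2(2 + 3/2) = 7; numerator = -2(-4/5) - 2(1) = -2/5; a_2 = (-2/5)/(7) = -2/35
  n = 3: D(3) = 3(3 + 3/2) = 27/2; numerator = -2(-2/35) - 2(-4/5) = 12/7; a_3 = (12/7)/(27/2) = 8/63

r = 5/2; a_0 = 1; a_1 = -4/5; a_2 = -2/35; a_3 = 8/63


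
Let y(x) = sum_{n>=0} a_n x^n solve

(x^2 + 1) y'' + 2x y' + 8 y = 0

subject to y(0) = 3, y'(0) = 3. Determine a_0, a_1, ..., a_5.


Ansatz: y(x) = sum_{n>=0} a_n x^n, so y'(x) = sum_{n>=1} n a_n x^(n-1) and y''(x) = sum_{n>=2} n(n-1) a_n x^(n-2).
Substitute into P(x) y'' + Q(x) y' + R(x) y = 0 with P(x) = x^2 + 1, Q(x) = 2x, R(x) = 8, and match powers of x.
Initial conditions: a_0 = 3, a_1 = 3.
Setting the coefficient of each power of x to zero and solving order by order (substituting the coefficients already found):
  x^0: 2 a_2 + 8 a_0 = 0  ->  2 a_2 = -8 a_0 = -24  ->  a_2 = -12
  x^1: 6 a_3 + 10 a_1 = 0  ->  6 a_3 = -10 a_1 = -30  ->  a_3 = -5
  x^2: 12 a_4 + 14 a_2 = 0  ->  12 a_4 = -14 a_2 = 168  ->  a_4 = 14
  x^3: 20 a_5 + 20 a_3 = 0  ->  20 a_5 = -20 a_3 = 100  ->  a_5 = 5
Truncated series: y(x) = 3 + 3 x - 12 x^2 - 5 x^3 + 14 x^4 + 5 x^5 + O(x^6).

a_0 = 3; a_1 = 3; a_2 = -12; a_3 = -5; a_4 = 14; a_5 = 5


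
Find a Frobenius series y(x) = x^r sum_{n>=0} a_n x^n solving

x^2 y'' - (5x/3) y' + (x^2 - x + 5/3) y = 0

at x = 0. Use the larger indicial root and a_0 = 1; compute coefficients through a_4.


Write in Frobenius form y'' + (p(x)/x) y' + (q(x)/x^2) y = 0:
  p(x) = -5/3,  q(x) = x^2 - x + 5/3.
Indicial equation: r(r-1) + (-5/3) r + (5/3) = 0 -> roots r_1 = 5/3, r_2 = 1.
Take r = r_1 = 5/3. Let y(x) = x^r sum_{n>=0} a_n x^n with a_0 = 1.
Substitute y = x^r sum a_n x^n and match x^{r+n}. The recurrence is
  D(n) a_n - 1 a_{n-1} + 1 a_{n-2} = 0,  where D(n) = (r+n)(r+n-1) + (-5/3)(r+n) + (5/3).
  a_n = [1 a_{n-1} - 1 a_{n-2}] / D(n).
Since the indicial polynomial factors as (r - r_1)(r - r_2), D(n) = (r_1 + n - r_1)(r_1 + n - r_2) = n(n + 2/3).
Evaluating step by step (a_0 = 1):
  n = 1: D(1) = 1(1 + 2/3) = 5/3; numerator = 1(1) = 1; a_1 = (1)/(5/3) = 3/5
  n = 2: D(2) = 2(2 + 2/3) = 16/3; numerator = 1(3/5) - 1(1) = -2/5; a_2 = (-2/5)/(16/3) = -3/40
  n = 3: D(3) = 3(3 + 2/3) = 11; numerator = 1(-3/40) - 1(3/5) = -27/40; a_3 = (-27/40)/(11) = -27/440
  n = 4: D(4) = 4(4 + 2/3) = 56/3; numerator = 1(-27/440) - 1(-3/40) = 3/220; a_4 = (3/220)/(56/3) = 9/12320

r = 5/3; a_0 = 1; a_1 = 3/5; a_2 = -3/40; a_3 = -27/440; a_4 = 9/12320


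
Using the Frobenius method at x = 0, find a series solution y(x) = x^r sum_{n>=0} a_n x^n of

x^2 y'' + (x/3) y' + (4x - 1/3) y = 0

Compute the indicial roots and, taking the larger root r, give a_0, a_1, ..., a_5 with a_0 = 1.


Write in Frobenius form y'' + (p(x)/x) y' + (q(x)/x^2) y = 0:
  p(x) = 1/3,  q(x) = 4x - 1/3.
Indicial equation: r(r-1) + (1/3) r + (-1/3) = 0 -> roots r_1 = 1, r_2 = -1/3.
Take r = r_1 = 1. Let y(x) = x^r sum_{n>=0} a_n x^n with a_0 = 1.
Substitute y = x^r sum a_n x^n and match x^{r+n}. The recurrence is
  D(n) a_n + 4 a_{n-1} = 0,  where D(n) = (r+n)(r+n-1) + (1/3)(r+n) + (-1/3).
  a_n = -4 / D(n) * a_{n-1}.
Since the indicial polynomial factors as (r - r_1)(r - r_2), D(n) = (r_1 + n - r_1)(r_1 + n - r_2) = n(n + 4/3).
Evaluating step by step (a_0 = 1):
  n = 1: D(1) = 1(1 + 4/3) = 7/3; numerator = -4(1) = -4; a_1 = (-4)/(7/3) = -12/7
  n = 2: D(2) = 2(2 + 4/3) = 20/3; numerator = -4(-12/7) = 48/7; a_2 = (48/7)/(20/3) = 36/35
  n = 3: D(3) = 3(3 + 4/3) = 13; numerator = -4(36/35) = -144/35; a_3 = (-144/35)/(13) = -144/455
  n = 4: D(4) = 4(4 + 4/3) = 64/3; numerator = -4(-144/455) = 576/455; a_4 = (576/455)/(64/3) = 27/455
  n = 5: D(5) = 5(5 + 4/3) = 95/3; numerator = -4(27/455) = -108/455; a_5 = (-108/455)/(95/3) = -324/43225

r = 1; a_0 = 1; a_1 = -12/7; a_2 = 36/35; a_3 = -144/455; a_4 = 27/455; a_5 = -324/43225


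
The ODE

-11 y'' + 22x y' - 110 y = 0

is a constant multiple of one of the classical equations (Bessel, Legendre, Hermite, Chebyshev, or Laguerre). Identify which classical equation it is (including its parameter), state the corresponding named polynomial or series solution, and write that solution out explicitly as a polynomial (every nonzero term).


All three coefficients share the factor -11; dividing through by -11 gives  y'' - 2x y' + 10 y = 0.
This matches the Hermite equation y'' - 2x y' + 2n y = 0 with 2n = 10, so n = 5; the polynomial solution is H_5(x).
With y = sum_k a_k x^k, matching x^k gives (k+2)(k+1) a_{k+2} = 2(k - n) a_k = 2(k - 5) a_k. The right side vanishes at k = 5, so the series with the parity of 5 terminates at degree 5.
Standard normalization: leading coefficient of H_n is 2^n, so a_5 = 2^5 = 32. Work downward with a_k = (k+1)(k+2) a_{k+2} / (2(k - n)):
  a_3 = (4)(5)(32) / (2(3 - 5)) = 640/(-4) = -160
  a_1 = (2)(3)(-160) / (2(1 - 5)) = -960/(-8) = 120
Hence H_5(x) = 32 x^5 - 160 x^3 + 120 x.

H_5(x); series = 32 x^5 - 160 x^3 + 120 x


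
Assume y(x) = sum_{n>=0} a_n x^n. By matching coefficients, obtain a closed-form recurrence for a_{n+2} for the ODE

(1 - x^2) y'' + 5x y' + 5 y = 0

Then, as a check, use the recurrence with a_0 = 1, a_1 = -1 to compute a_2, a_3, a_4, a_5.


Substitute y = sum_n a_n x^n.
(1 - 1 x^2) y'' contributes (n+2)(n+1) a_{n+2} - n(n-1) a_n at x^n.
5 x y'(x) contributes 5 n a_n at x^n.
5 y(x) contributes 5 a_n at x^n.
Matching x^n: (n+2)(n+1) a_{n+2} + (-n(n-1) + 5 n + 5) a_n = 0.
Thus a_{n+2} = (n(n-1) - 5 n - 5) / ((n+1)(n+2)) * a_n.

Check with a_0 = 1, a_1 = -1 (apply the recurrence for n = 0, 1, 2, 3): a_0 = 1, a_1 = -1, a_2 = -5/2, a_3 = 5/3, a_4 = 65/24, a_5 = -7/6.

a_(n+2) = (n(n-1) - 5 n - 5) / ((n+1)(n+2)) * a_n; check: a_0 = 1, a_1 = -1, a_2 = -5/2, a_3 = 5/3, a_4 = 65/24, a_5 = -7/6


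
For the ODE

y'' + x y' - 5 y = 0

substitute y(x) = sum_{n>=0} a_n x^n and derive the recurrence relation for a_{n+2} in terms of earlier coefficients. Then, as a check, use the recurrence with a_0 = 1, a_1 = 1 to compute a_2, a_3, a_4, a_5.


Substitute y = sum_n a_n x^n.
y''(x) has coefficient (n+2)(n+1) a_{n+2} at x^n;
x y'(x) has coefficient n a_n at x^n (shift);
-5 y(x) has coefficient -5 a_n at x^n.
Matching x^n: (n+2)(n+1) a_{n+2} + (n - 5) a_n = 0.
Thus a_{n+2} = (-n + 5) / ((n+1)(n+2)) * a_n.

Check with a_0 = 1, a_1 = 1 (apply the recurrence for n = 0, 1, 2, 3): a_0 = 1, a_1 = 1, a_2 = 5/2, a_3 = 2/3, a_4 = 5/8, a_5 = 1/15.

a_(n+2) = (-n + 5) / ((n+1)(n+2)) * a_n; check: a_0 = 1, a_1 = 1, a_2 = 5/2, a_3 = 2/3, a_4 = 5/8, a_5 = 1/15


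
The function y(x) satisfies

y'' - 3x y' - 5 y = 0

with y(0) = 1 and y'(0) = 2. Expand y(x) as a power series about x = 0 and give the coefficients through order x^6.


Ansatz: y(x) = sum_{n>=0} a_n x^n, so y'(x) = sum_{n>=1} n a_n x^(n-1) and y''(x) = sum_{n>=2} n(n-1) a_n x^(n-2).
Substitute into P(x) y'' + Q(x) y' + R(x) y = 0 with P(x) = 1, Q(x) = -3x, R(x) = -5, and match powers of x.
Initial conditions: a_0 = 1, a_1 = 2.
Setting the coefficient of each power of x to zero and solving order by order (substituting the coefficients already found):
  x^0: 2 a_2 - 5 a_0 = 0  ->  2 a_2 = 5 a_0 = 5  ->  a_2 = 5/2
  x^1: 6 a_3 - 8 a_1 = 0  ->  6 a_3 = 8 a_1 = 16  ->  a_3 = 8/3
  x^2: 12 a_4 - 11 a_2 = 0  ->  12 a_4 = 11 a_2 = 55/2  ->  a_4 = 55/24
  x^3: 20 a_5 - 14 a_3 = 0  ->  20 a_5 = 14 a_3 = 112/3  ->  a_5 = 28/15
  x^4: 30 a_6 - 17 a_4 = 0  ->  30 a_6 = 17 a_4 = 935/24  ->  a_6 = 187/144
Truncated series: y(x) = 1 + 2 x + (5/2) x^2 + (8/3) x^3 + (55/24) x^4 + (28/15) x^5 + (187/144) x^6 + O(x^7).

a_0 = 1; a_1 = 2; a_2 = 5/2; a_3 = 8/3; a_4 = 55/24; a_5 = 28/15; a_6 = 187/144


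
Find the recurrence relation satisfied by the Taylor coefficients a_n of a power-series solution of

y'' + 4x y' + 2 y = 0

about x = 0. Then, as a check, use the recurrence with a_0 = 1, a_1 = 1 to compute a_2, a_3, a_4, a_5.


Substitute y = sum_n a_n x^n.
y''(x) has coefficient (n+2)(n+1) a_{n+2} at x^n;
4 x y'(x) has coefficient 4 n a_n at x^n (shift);
2 y(x) has coefficient 2 a_n at x^n.
Matching x^n: (n+2)(n+1) a_{n+2} + (4n + 2) a_n = 0.
Thus a_{n+2} = (-4n - 2) / ((n+1)(n+2)) * a_n.

Check with a_0 = 1, a_1 = 1 (apply the recurrence for n = 0, 1, 2, 3): a_0 = 1, a_1 = 1, a_2 = -1, a_3 = -1, a_4 = 5/6, a_5 = 7/10.

a_(n+2) = (-4n - 2) / ((n+1)(n+2)) * a_n; check: a_0 = 1, a_1 = 1, a_2 = -1, a_3 = -1, a_4 = 5/6, a_5 = 7/10


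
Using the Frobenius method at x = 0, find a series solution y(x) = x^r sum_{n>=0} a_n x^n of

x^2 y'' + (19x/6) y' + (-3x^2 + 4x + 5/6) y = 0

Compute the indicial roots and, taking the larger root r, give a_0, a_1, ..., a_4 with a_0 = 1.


Write in Frobenius form y'' + (p(x)/x) y' + (q(x)/x^2) y = 0:
  p(x) = 19/6,  q(x) = -3x^2 + 4x + 5/6.
Indicial equation: r(r-1) + (19/6) r + (5/6) = 0 -> roots r_1 = -1/2, r_2 = -5/3.
Take r = r_1 = -1/2. Let y(x) = x^r sum_{n>=0} a_n x^n with a_0 = 1.
Substitute y = x^r sum a_n x^n and match x^{r+n}. The recurrence is
  D(n) a_n + 4 a_{n-1} - 3 a_{n-2} = 0,  where D(n) = (r+n)(r+n-1) + (19/6)(r+n) + (5/6).
  a_n = [-4 a_{n-1} + 3 a_{n-2}] / D(n).
Since the indicial polynomial factors as (r - r_1)(r - r_2), D(n) = (r_1 + n - r_1)(r_1 + n - r_2) = n(n + 7/6).
Evaluating step by step (a_0 = 1):
  n = 1: D(1) = 1(1 + 7/6) = 13/6; numerator = -4(1) = -4; a_1 = (-4)/(13/6) = -24/13
  n = 2: D(2) = 2(2 + 7/6) = 19/3; numerator = -4(-24/13) + 3(1) = 135/13; a_2 = (135/13)/(19/3) = 405/247
  n = 3: D(3) = 3(3 + 7/6) = 25/2; numerator = -4(405/247) + 3(-24/13) = -2988/247; a_3 = (-2988/247)/(25/2) = -5976/6175
  n = 4: D(4) = 4(4 + 7/6) = 62/3; numerator = -4(-5976/6175) + 3(405/247) = 54279/6175; a_4 = (54279/6175)/(62/3) = 162837/382850

r = -1/2; a_0 = 1; a_1 = -24/13; a_2 = 405/247; a_3 = -5976/6175; a_4 = 162837/382850


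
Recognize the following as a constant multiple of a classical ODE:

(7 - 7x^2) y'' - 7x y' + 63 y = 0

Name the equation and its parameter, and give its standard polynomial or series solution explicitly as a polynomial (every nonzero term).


All three coefficients share the factor 7; dividing through by 7 gives  (1 - x^2) y'' - x y' + 9 y = 0.
This matches the Chebyshev equation (1 - x^2) y'' - x y' + n^2 y = 0 (note the -x y' term, not -2x y') with n^2 = 9, so n = 3; the polynomial solution is T_3(x).
With y = sum_k a_k x^k, matching x^k gives (k+2)(k+1) a_{k+2} = (k^2 - n^2) a_k = (k - 3)(k + 3) a_k. The right side vanishes at k = 3, so the series with the parity of 3 terminates at degree 3.
Standard normalization: leading coefficient of T_n is 2^(n-1), so a_3 = 2^2 = 4. Work downward with a_k = (k+1)(k+2) a_{k+2} / ((k - 3)(k + 3)):
  a_1 = (2)(3)(4) / ((1 - 3)(1 + 3)) = 24/(-8) = -3
Hence T_3(x) = 4 x^3 - 3 x.

T_3(x); series = 4 x^3 - 3 x


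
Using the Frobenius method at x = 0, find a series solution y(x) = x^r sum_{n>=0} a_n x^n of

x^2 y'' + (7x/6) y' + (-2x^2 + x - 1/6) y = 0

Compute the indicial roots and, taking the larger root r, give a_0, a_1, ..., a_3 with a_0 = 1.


Write in Frobenius form y'' + (p(x)/x) y' + (q(x)/x^2) y = 0:
  p(x) = 7/6,  q(x) = -2x^2 + x - 1/6.
Indicial equation: r(r-1) + (7/6) r + (-1/6) = 0 -> roots r_1 = 1/3, r_2 = -1/2.
Take r = r_1 = 1/3. Let y(x) = x^r sum_{n>=0} a_n x^n with a_0 = 1.
Substitute y = x^r sum a_n x^n and match x^{r+n}. The recurrence is
  D(n) a_n + 1 a_{n-1} - 2 a_{n-2} = 0,  where D(n) = (r+n)(r+n-1) + (7/6)(r+n) + (-1/6).
  a_n = [-1 a_{n-1} + 2 a_{n-2}] / D(n).
Since the indicial polynomial factors as (r - r_1)(r - r_2), D(n) = (r_1 + n - r_1)(r_1 + n - r_2) = n(n + 5/6).
Evaluating step by step (a_0 = 1):
  n = 1: D(1) = 1(1 + 5/6) = 11/6; numerator = -1(1) = -1; a_1 = (-1)/(11/6) = -6/11
  n = 2: D(2) = 2(2 + 5/6) = 17/3; numerator = -1(-6/11) + 2(1) = 28/11; a_2 = (28/11)/(17/3) = 84/187
  n = 3: D(3) = 3(3 + 5/6) = 23/2; numerator = -1(84/187) + 2(-6/11) = -288/187; a_3 = (-288/187)/(23/2) = -576/4301

r = 1/3; a_0 = 1; a_1 = -6/11; a_2 = 84/187; a_3 = -576/4301


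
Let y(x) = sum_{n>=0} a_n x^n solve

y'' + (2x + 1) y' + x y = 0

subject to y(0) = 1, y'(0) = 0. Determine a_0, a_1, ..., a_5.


Ansatz: y(x) = sum_{n>=0} a_n x^n, so y'(x) = sum_{n>=1} n a_n x^(n-1) and y''(x) = sum_{n>=2} n(n-1) a_n x^(n-2).
Substitute into P(x) y'' + Q(x) y' + R(x) y = 0 with P(x) = 1, Q(x) = 2x + 1, R(x) = x, and match powers of x.
Initial conditions: a_0 = 1, a_1 = 0.
Setting the coefficient of each power of x to zero and solving order by order (substituting the coefficients already found):
  x^0: 2 a_2 + a_1 = 0  ->  2 a_2 = -a_1 = 0  ->  a_2 = 0
  x^1: 6 a_3 + 2 a_2 + 2 a_1 + a_0 = 0  ->  6 a_3 = -2 a_2 - 2 a_1 - a_0 = -1  ->  a_3 = -1/6
  x^2: 12 a_4 + 3 a_3 + 4 a_2 + a_1 = 0  ->  12 a_4 = -3 a_3 - 4 a_2 - a_1 = 1/2  ->  a_4 = 1/24
  x^3: 20 a_5 + 4 a_4 + 6 a_3 + a_2 = 0  ->  20 a_5 = -4 a_4 - 6 a_3 - a_2 = 5/6  ->  a_5 = 1/24
Truncated series: y(x) = 1 - (1/6) x^3 + (1/24) x^4 + (1/24) x^5 + O(x^6).

a_0 = 1; a_1 = 0; a_2 = 0; a_3 = -1/6; a_4 = 1/24; a_5 = 1/24


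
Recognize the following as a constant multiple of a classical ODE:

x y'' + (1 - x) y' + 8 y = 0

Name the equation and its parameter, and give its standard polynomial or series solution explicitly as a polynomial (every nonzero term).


The equation is already in a standard form:  x y'' + (1 - x) y' + 8 y = 0.
This matches the Laguerre equation x y'' + (1 - x) y' + n y = 0 with n = 8; the polynomial solution is L_8(x).
With y = sum_k a_k x^k, matching x^k gives (k+1)k a_{k+1} + (k+1) a_{k+1} - k a_k + n a_k = 0, i.e. (k+1)^2 a_{k+1} = (k - n) a_k = (k - 8) a_k. The right side vanishes at k = 8, so the series terminates at degree 8.
Standard normalization L_n(0) = 1 gives a_0 = 1. Work upward with a_{k+1} = (k - 8) a_k / (k+1)^2:
  a_1 = (0 - 8)(1) / 1^2 = -8/1 = -8
  a_2 = (1 - 8)(-8) / 2^2 = 56/4 = 14
  a_3 = (2 - 8)(14) / 3^2 = -84/9 = -28/3
  a_4 = (3 - 8)(-28/3) / 4^2 = (140/3)/16 = 35/12
  a_5 = (4 - 8)(35/12) / 5^2 = (-35/3)/25 = -7/15
  a_6 = (5 - 8)(-7/15) / 6^2 = (7/5)/36 = 7/180
  a_7 = (6 - 8)(7/180) / 7^2 = (-7/90)/49 = -1/630
  a_8 = (7 - 8)(-1/630) / 8^2 = (1/630)/64 = 1/40320
Hence L_8(x) = x^8/40320 - x^7/630 + 7 x^6/180 - 7 x^5/15 + 35 x^4/12 - 28 x^3/3 + 14 x^2 - 8 x + 1.

L_8(x); series = x^8/40320 - x^7/630 + 7 x^6/180 - 7 x^5/15 + 35 x^4/12 - 28 x^3/3 + 14 x^2 - 8 x + 1


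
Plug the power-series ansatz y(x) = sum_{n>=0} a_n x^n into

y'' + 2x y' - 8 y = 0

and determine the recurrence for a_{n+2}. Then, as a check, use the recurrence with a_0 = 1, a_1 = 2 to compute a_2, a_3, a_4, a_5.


Substitute y = sum_n a_n x^n.
y''(x) has coefficient (n+2)(n+1) a_{n+2} at x^n;
2 x y'(x) has coefficient 2 n a_n at x^n (shift);
-8 y(x) has coefficient -8 a_n at x^n.
Matching x^n: (n+2)(n+1) a_{n+2} + (2n - 8) a_n = 0.
Thus a_{n+2} = (-2n + 8) / ((n+1)(n+2)) * a_n.

Check with a_0 = 1, a_1 = 2 (apply the recurrence for n = 0, 1, 2, 3): a_0 = 1, a_1 = 2, a_2 = 4, a_3 = 2, a_4 = 4/3, a_5 = 1/5.

a_(n+2) = (-2n + 8) / ((n+1)(n+2)) * a_n; check: a_0 = 1, a_1 = 2, a_2 = 4, a_3 = 2, a_4 = 4/3, a_5 = 1/5


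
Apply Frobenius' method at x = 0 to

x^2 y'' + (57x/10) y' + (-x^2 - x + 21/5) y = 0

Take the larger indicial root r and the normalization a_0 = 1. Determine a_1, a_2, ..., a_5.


Write in Frobenius form y'' + (p(x)/x) y' + (q(x)/x^2) y = 0:
  p(x) = 57/10,  q(x) = -x^2 - x + 21/5.
Indicial equation: r(r-1) + (57/10) r + (21/5) = 0 -> roots r_1 = -6/5, r_2 = -7/2.
Take r = r_1 = -6/5. Let y(x) = x^r sum_{n>=0} a_n x^n with a_0 = 1.
Substitute y = x^r sum a_n x^n and match x^{r+n}. The recurrence is
  D(n) a_n - 1 a_{n-1} - 1 a_{n-2} = 0,  where D(n) = (r+n)(r+n-1) + (57/10)(r+n) + (21/5).
  a_n = [1 a_{n-1} + 1 a_{n-2}] / D(n).
Since the indicial polynomial factors as (r - r_1)(r - r_2), D(n) = (r_1 + n - r_1)(r_1 + n - r_2) = n(n + 23/10).
Evaluating step by step (a_0 = 1):
  n = 1: D(1) = 1(1 + 23/10) = 33/10; numerator = 1(1) = 1; a_1 = (1)/(33/10) = 10/33
  n = 2: D(2) = 2(2 + 23/10) = 43/5; numerator = 1(10/33) + 1(1) = 43/33; a_2 = (43/33)/(43/5) = 5/33
  n = 3: D(3) = 3(3 + 23/10) = 159/10; numerator = 1(5/33) + 1(10/33) = 5/11; a_3 = (5/11)/(159/10) = 50/1749
  n = 4: D(4) = 4(4 + 23/10) = 126/5; numerator = 1(50/1749) + 1(5/33) = 105/583; a_4 = (105/583)/(126/5) = 25/3498
  n = 5: D(5) = 5(5 + 23/10) = 73/2; numerator = 1(25/3498) + 1(50/1749) = 125/3498; a_5 = (125/3498)/(73/2) = 125/127677

r = -6/5; a_0 = 1; a_1 = 10/33; a_2 = 5/33; a_3 = 50/1749; a_4 = 25/3498; a_5 = 125/127677


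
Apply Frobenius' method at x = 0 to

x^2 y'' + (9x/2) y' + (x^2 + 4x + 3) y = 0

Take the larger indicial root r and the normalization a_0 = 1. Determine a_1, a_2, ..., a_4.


Write in Frobenius form y'' + (p(x)/x) y' + (q(x)/x^2) y = 0:
  p(x) = 9/2,  q(x) = x^2 + 4x + 3.
Indicial equation: r(r-1) + (9/2) r + (3) = 0 -> roots r_1 = -3/2, r_2 = -2.
Take r = r_1 = -3/2. Let y(x) = x^r sum_{n>=0} a_n x^n with a_0 = 1.
Substitute y = x^r sum a_n x^n and match x^{r+n}. The recurrence is
  D(n) a_n + 4 a_{n-1} + 1 a_{n-2} = 0,  where D(n) = (r+n)(r+n-1) + (9/2)(r+n) + (3).
  a_n = [-4 a_{n-1} - 1 a_{n-2}] / D(n).
Since the indicial polynomial factors as (r - r_1)(r - r_2), D(n) = (r_1 + n - r_1)(r_1 + n - r_2) = n(n + 1/2).
Evaluating step by step (a_0 = 1):
  n = 1: D(1) = 1(1 + 1/2) = 3/2; numerator = -4(1) = -4; a_1 = (-4)/(3/2) = -8/3
  n = 2: D(2) = 2(2 + 1/2) = 5; numerator = -4(-8/3) - 1(1) = 29/3; a_2 = (29/3)/(5) = 29/15
  n = 3: D(3) = 3(3 + 1/2) = 21/2; numerator = -4(29/15) - 1(-8/3) = -76/15; a_3 = (-76/15)/(21/2) = -152/315
  n = 4: D(4) = 4(4 + 1/2) = 18; numerator = -4(-152/315) - 1(29/15) = -1/315; a_4 = (-1/315)/(18) = -1/5670

r = -3/2; a_0 = 1; a_1 = -8/3; a_2 = 29/15; a_3 = -152/315; a_4 = -1/5670


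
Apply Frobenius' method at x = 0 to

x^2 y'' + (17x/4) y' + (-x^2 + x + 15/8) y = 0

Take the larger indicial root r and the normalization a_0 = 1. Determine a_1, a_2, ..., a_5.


Write in Frobenius form y'' + (p(x)/x) y' + (q(x)/x^2) y = 0:
  p(x) = 17/4,  q(x) = -x^2 + x + 15/8.
Indicial equation: r(r-1) + (17/4) r + (15/8) = 0 -> roots r_1 = -3/4, r_2 = -5/2.
Take r = r_1 = -3/4. Let y(x) = x^r sum_{n>=0} a_n x^n with a_0 = 1.
Substitute y = x^r sum a_n x^n and match x^{r+n}. The recurrence is
  D(n) a_n + 1 a_{n-1} - 1 a_{n-2} = 0,  where D(n) = (r+n)(r+n-1) + (17/4)(r+n) + (15/8).
  a_n = [-1 a_{n-1} + 1 a_{n-2}] / D(n).
Since the indicial polynomial factors as (r - r_1)(r - r_2), D(n) = (r_1 + n - r_1)(r_1 + n - r_2) = n(n + 7/4).
Evaluating step by step (a_0 = 1):
  n = 1: D(1) = 1(1 + 7/4) = 11/4; numerator = -1(1) = -1; a_1 = (-1)/(11/4) = -4/11
  n = 2: D(2) = 2(2 + 7/4) = 15/2; numerator = -1(-4/11) + 1(1) = 15/11; a_2 = (15/11)/(15/2) = 2/11
  n = 3: D(3) = 3(3 + 7/4) = 57/4; numerator = -1(2/11) + 1(-4/11) = -6/11; a_3 = (-6/11)/(57/4) = -8/209
  n = 4: D(4) = 4(4 + 7/4) = 23; numerator = -1(-8/209) + 1(2/11) = 46/209; a_4 = (46/209)/(23) = 2/209
  n = 5: D(5) = 5(5 + 7/4) = 135/4; numerator = -1(2/209) + 1(-8/209) = -10/209; a_5 = (-10/209)/(135/4) = -8/5643

r = -3/4; a_0 = 1; a_1 = -4/11; a_2 = 2/11; a_3 = -8/209; a_4 = 2/209; a_5 = -8/5643


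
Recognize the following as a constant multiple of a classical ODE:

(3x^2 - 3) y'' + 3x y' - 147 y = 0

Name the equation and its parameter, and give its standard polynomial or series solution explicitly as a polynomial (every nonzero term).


All three coefficients share the factor -3; dividing through by -3 gives  (1 - x^2) y'' - x y' + 49 y = 0.
This matches the Chebyshev equation (1 - x^2) y'' - x y' + n^2 y = 0 (note the -x y' term, not -2x y') with n^2 = 49, so n = 7; the polynomial solution is T_7(x).
With y = sum_k a_k x^k, matching x^k gives (k+2)(k+1) a_{k+2} = (k^2 - n^2) a_k = (k - 7)(k + 7) a_k. The right side vanishes at k = 7, so the series with the parity of 7 terminates at degree 7.
Standard normalization: leading coefficient of T_n is 2^(n-1), so a_7 = 2^6 = 64. Work downward with a_k = (k+1)(k+2) a_{k+2} / ((k - 7)(k + 7)):
  a_5 = (6)(7)(64) / ((5 - 7)(5 + 7)) = 2688/(-24) = -112
  a_3 = (4)(5)(-112) / ((3 - 7)(3 + 7)) = -2240/(-40) = 56
  a_1 = (2)(3)(56) / ((1 - 7)(1 + 7)) = 336/(-48) = -7
Hence T_7(x) = 64 x^7 - 112 x^5 + 56 x^3 - 7 x.

T_7(x); series = 64 x^7 - 112 x^5 + 56 x^3 - 7 x


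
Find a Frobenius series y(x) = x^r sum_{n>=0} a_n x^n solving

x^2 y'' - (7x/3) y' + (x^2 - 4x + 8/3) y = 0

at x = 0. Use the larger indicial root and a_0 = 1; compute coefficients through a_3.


Write in Frobenius form y'' + (p(x)/x) y' + (q(x)/x^2) y = 0:
  p(x) = -7/3,  q(x) = x^2 - 4x + 8/3.
Indicial equation: r(r-1) + (-7/3) r + (8/3) = 0 -> roots r_1 = 2, r_2 = 4/3.
Take r = r_1 = 2. Let y(x) = x^r sum_{n>=0} a_n x^n with a_0 = 1.
Substitute y = x^r sum a_n x^n and match x^{r+n}. The recurrence is
  D(n) a_n - 4 a_{n-1} + 1 a_{n-2} = 0,  where D(n) = (r+n)(r+n-1) + (-7/3)(r+n) + (8/3).
  a_n = [4 a_{n-1} - 1 a_{n-2}] / D(n).
Since the indicial polynomial factors as (r - r_1)(r - r_2), D(n) = (r_1 + n - r_1)(r_1 + n - r_2) = n(n + 2/3).
Evaluating step by step (a_0 = 1):
  n = 1: D(1) = 1(1 + 2/3) = 5/3; numerator = 4(1) = 4; a_1 = (4)/(5/3) = 12/5
  n = 2: D(2) = 2(2 + 2/3) = 16/3; numerator = 4(12/5) - 1(1) = 43/5; a_2 = (43/5)/(16/3) = 129/80
  n = 3: D(3) = 3(3 + 2/3) = 11; numerator = 4(129/80) - 1(12/5) = 81/20; a_3 = (81/20)/(11) = 81/220

r = 2; a_0 = 1; a_1 = 12/5; a_2 = 129/80; a_3 = 81/220


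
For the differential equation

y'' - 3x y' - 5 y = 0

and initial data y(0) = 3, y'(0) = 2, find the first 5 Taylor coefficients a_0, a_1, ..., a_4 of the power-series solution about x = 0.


Ansatz: y(x) = sum_{n>=0} a_n x^n, so y'(x) = sum_{n>=1} n a_n x^(n-1) and y''(x) = sum_{n>=2} n(n-1) a_n x^(n-2).
Substitute into P(x) y'' + Q(x) y' + R(x) y = 0 with P(x) = 1, Q(x) = -3x, R(x) = -5, and match powers of x.
Initial conditions: a_0 = 3, a_1 = 2.
Setting the coefficient of each power of x to zero and solving order by order (substituting the coefficients already found):
  x^0: 2 a_2 - 5 a_0 = 0  ->  2 a_2 = 5 a_0 = 15  ->  a_2 = 15/2
  x^1: 6 a_3 - 8 a_1 = 0  ->  6 a_3 = 8 a_1 = 16  ->  a_3 = 8/3
  x^2: 12 a_4 - 11 a_2 = 0  ->  12 a_4 = 11 a_2 = 165/2  ->  a_4 = 55/8
Truncated series: y(x) = 3 + 2 x + (15/2) x^2 + (8/3) x^3 + (55/8) x^4 + O(x^5).

a_0 = 3; a_1 = 2; a_2 = 15/2; a_3 = 8/3; a_4 = 55/8


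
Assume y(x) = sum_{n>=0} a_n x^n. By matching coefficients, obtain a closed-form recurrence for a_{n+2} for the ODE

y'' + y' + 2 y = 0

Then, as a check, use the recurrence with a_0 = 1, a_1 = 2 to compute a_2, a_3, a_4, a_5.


Substitute y = sum_n a_n x^n.
y''(x) has coefficient (n+2)(n+1) a_{n+2} at x^n;
y'(x) has coefficient (n+1) a_{n+1} at x^n;
2 y(x) has coefficient 2 a_n at x^n.
Matching x^n: (n+2)(n+1) a_{n+2} + (n+1) a_{n+1} + 2 a_n = 0.
Thus a_{n+2} = [-(n+1) a_{n+1} - 2 a_n] / ((n+1)(n+2)).

Check with a_0 = 1, a_1 = 2 (apply the recurrence for n = 0, 1, 2, 3): a_0 = 1, a_1 = 2, a_2 = -2, a_3 = 0, a_4 = 1/3, a_5 = -1/15.

a_(n+2) = [-(n+1) a_(n+1) - 2 a_n] / ((n+1)(n+2)); check: a_0 = 1, a_1 = 2, a_2 = -2, a_3 = 0, a_4 = 1/3, a_5 = -1/15


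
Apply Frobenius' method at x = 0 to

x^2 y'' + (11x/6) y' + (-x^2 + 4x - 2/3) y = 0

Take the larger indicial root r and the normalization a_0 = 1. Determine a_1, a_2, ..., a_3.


Write in Frobenius form y'' + (p(x)/x) y' + (q(x)/x^2) y = 0:
  p(x) = 11/6,  q(x) = -x^2 + 4x - 2/3.
Indicial equation: r(r-1) + (11/6) r + (-2/3) = 0 -> roots r_1 = 1/2, r_2 = -4/3.
Take r = r_1 = 1/2. Let y(x) = x^r sum_{n>=0} a_n x^n with a_0 = 1.
Substitute y = x^r sum a_n x^n and match x^{r+n}. The recurrence is
  D(n) a_n + 4 a_{n-1} - 1 a_{n-2} = 0,  where D(n) = (r+n)(r+n-1) + (11/6)(r+n) + (-2/3).
  a_n = [-4 a_{n-1} + 1 a_{n-2}] / D(n).
Since the indicial polynomial factors as (r - r_1)(r - r_2), D(n) = (r_1 + n - r_1)(r_1 + n - r_2) = n(n + 11/6).
Evaluating step by step (a_0 = 1):
  n = 1: D(1) = 1(1 + 11/6) = 17/6; numerator = -4(1) = -4; a_1 = (-4)/(17/6) = -24/17
  n = 2: D(2) = 2(2 + 11/6) = 23/3; numerator = -4(-24/17) + 1(1) = 113/17; a_2 = (113/17)/(23/3) = 339/391
  n = 3: D(3) = 3(3 + 11/6) = 29/2; numerator = -4(339/391) + 1(-24/17) = -1908/391; a_3 = (-1908/391)/(29/2) = -3816/11339

r = 1/2; a_0 = 1; a_1 = -24/17; a_2 = 339/391; a_3 = -3816/11339


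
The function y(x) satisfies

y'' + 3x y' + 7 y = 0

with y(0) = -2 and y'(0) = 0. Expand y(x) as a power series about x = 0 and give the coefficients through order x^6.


Ansatz: y(x) = sum_{n>=0} a_n x^n, so y'(x) = sum_{n>=1} n a_n x^(n-1) and y''(x) = sum_{n>=2} n(n-1) a_n x^(n-2).
Substitute into P(x) y'' + Q(x) y' + R(x) y = 0 with P(x) = 1, Q(x) = 3x, R(x) = 7, and match powers of x.
Initial conditions: a_0 = -2, a_1 = 0.
Setting the coefficient of each power of x to zero and solving order by order (substituting the coefficients already found):
  x^0: 2 a_2 + 7 a_0 = 0  ->  2 a_2 = -7 a_0 = 14  ->  a_2 = 7
  x^1: 6 a_3 + 10 a_1 = 0  ->  6 a_3 = -10 a_1 = 0  ->  a_3 = 0
  x^2: 12 a_4 + 13 a_2 = 0  ->  12 a_4 = -13 a_2 = -91  ->  a_4 = -91/12
  x^3: 20 a_5 + 16 a_3 = 0  ->  20 a_5 = -16 a_3 = 0  ->  a_5 = 0
  x^4: 30 a_6 + 19 a_4 = 0  ->  30 a_6 = -19 a_4 = 1729/12  ->  a_6 = 1729/360
Truncated series: y(x) = -2 + 7 x^2 - (91/12) x^4 + (1729/360) x^6 + O(x^7).

a_0 = -2; a_1 = 0; a_2 = 7; a_3 = 0; a_4 = -91/12; a_5 = 0; a_6 = 1729/360
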